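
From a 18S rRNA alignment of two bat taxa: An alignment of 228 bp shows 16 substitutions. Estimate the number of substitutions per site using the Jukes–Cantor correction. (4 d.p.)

p = 16/228 ≈ 0.070175.
d = −(3/4) ln(1 − 4p/3) = −0.75 ln(1 − 0.093567) = −0.75 ln(0.906433)
  = −0.75 × (-0.098238) = 0.073679 substitutions/site.

0.0737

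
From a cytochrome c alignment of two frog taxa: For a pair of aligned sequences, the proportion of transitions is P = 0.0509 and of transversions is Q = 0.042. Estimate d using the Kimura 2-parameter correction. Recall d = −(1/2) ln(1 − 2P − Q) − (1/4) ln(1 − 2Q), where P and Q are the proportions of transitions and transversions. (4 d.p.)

0.0996

Under the Kimura two-parameter model, d = −½ ln(1 − 2P − Q) − ¼ ln(1 − 2Q).
1 − 2P − Q = 0.8562, giving −½ ln(0.8562) = 0.077626.
1 − 2Q = 0.916, giving −¼ ln(0.916) = 0.021935.
d = 0.077626 + 0.021935 = 0.099561.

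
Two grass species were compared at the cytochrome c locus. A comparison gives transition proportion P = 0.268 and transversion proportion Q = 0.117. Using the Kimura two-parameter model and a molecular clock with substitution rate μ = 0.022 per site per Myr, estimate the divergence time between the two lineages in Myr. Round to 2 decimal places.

Under the Kimura two-parameter model, d = −½ ln(1 − 2P − Q) − ¼ ln(1 − 2Q).
1 − 2P − Q = 0.347, giving −½ ln(0.347) = 0.529215.
1 − 2Q = 0.766, giving −¼ ln(0.766) = 0.066643.
d = 0.529215 + 0.066643 = 0.595858.
Under a molecular clock d = 2μt, so t = d/(2μ) = 0.595858 / (2 × 0.022) = 13.54 Myr.

13.54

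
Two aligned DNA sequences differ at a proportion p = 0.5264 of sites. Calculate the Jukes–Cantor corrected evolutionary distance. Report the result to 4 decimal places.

d = −(3/4) ln(1 − 4p/3) = −0.75 ln(1 − 0.701867) = −0.75 ln(0.298133)
  = −0.75 × (-1.210216) = 0.907662 substitutions/site.

0.9077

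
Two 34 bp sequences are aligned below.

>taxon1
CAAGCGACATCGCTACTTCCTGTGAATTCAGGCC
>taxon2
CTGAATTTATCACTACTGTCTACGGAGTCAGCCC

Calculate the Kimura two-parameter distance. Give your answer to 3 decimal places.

Of 34 sites, 8 differences are transitions and 7 are transversions, so P = 8/34 ≈ 0.235294 and Q = 7/34 ≈ 0.205882.
Under the Kimura two-parameter model, d = −½ ln(1 − 2P − Q) − ¼ ln(1 − 2Q).
1 − 2P − Q = 0.32353, giving −½ ln(0.32353) = 0.564232.
1 − 2Q = 0.588236, giving −¼ ln(0.588236) = 0.132657.
d = 0.564232 + 0.132657 = 0.696889.

0.697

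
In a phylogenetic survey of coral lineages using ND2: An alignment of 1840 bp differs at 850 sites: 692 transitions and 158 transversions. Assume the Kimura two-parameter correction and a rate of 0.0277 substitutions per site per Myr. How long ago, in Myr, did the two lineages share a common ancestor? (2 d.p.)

P = 692/1840 ≈ 0.376087 and Q = 158/1840 ≈ 0.08587.
Under the Kimura two-parameter model, d = −½ ln(1 − 2P − Q) − ¼ ln(1 − 2Q).
1 − 2P − Q = 0.161956, giving −½ ln(0.161956) = 0.910215.
1 − 2Q = 0.82826, giving −¼ ln(0.82826) = 0.047107.
d = 0.910215 + 0.047107 = 0.957322.
Under a molecular clock d = 2μt, so t = d/(2μ) = 0.957322 / (2 × 0.0277) = 17.28 Myr.

17.28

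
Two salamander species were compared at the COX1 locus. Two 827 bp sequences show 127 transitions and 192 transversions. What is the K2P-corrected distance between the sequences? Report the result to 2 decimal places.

0.54

P = 127/827 ≈ 0.153567 and Q = 192/827 ≈ 0.232164.
Under the Kimura two-parameter model, d = −½ ln(1 − 2P − Q) − ¼ ln(1 − 2Q).
1 − 2P − Q = 0.460702, giving −½ ln(0.460702) = 0.387502.
1 − 2Q = 0.535672, giving −¼ ln(0.535672) = 0.156058.
d = 0.387502 + 0.156058 = 0.543560.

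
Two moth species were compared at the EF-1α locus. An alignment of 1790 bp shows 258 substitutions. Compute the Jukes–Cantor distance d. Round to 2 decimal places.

0.16

p = 258/1790 ≈ 0.144134.
d = −(3/4) ln(1 − 4p/3) = −0.75 ln(1 − 0.192179) = −0.75 ln(0.807821)
  = −0.75 × (-0.213415) = 0.160061 substitutions/site.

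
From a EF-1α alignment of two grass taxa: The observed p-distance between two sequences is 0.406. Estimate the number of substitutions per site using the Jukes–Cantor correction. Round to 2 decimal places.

0.58

d = −(3/4) ln(1 − 4p/3) = −0.75 ln(1 − 0.541333) = −0.75 ln(0.458667)
  = −0.75 × (-0.779431) = 0.584573 substitutions/site.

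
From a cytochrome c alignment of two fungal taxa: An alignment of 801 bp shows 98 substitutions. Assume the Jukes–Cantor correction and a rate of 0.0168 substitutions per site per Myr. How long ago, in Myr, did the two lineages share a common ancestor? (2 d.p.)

3.98

p = 98/801 ≈ 0.122347.
d = −(3/4) ln(1 − 4p/3) = −0.75 ln(1 − 0.163129) = −0.75 ln(0.836871)
  = −0.75 × (-0.178085) = 0.133564 substitutions/site.
Under a molecular clock d = 2μt, so t = d/(2μ) = 0.133564 / (2 × 0.0168) = 3.98 Myr.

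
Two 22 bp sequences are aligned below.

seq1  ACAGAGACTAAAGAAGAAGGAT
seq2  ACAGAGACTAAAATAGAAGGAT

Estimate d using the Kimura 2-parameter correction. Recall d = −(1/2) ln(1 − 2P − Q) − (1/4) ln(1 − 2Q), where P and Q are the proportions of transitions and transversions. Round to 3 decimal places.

0.097

Of 22 sites, 1 differences are transitions and 1 are transversions, so P = 1/22 ≈ 0.045455 and Q = 1/22 ≈ 0.045455.
Under the Kimura two-parameter model, d = −½ ln(1 − 2P − Q) − ¼ ln(1 − 2Q).
1 − 2P − Q = 0.863635, giving −½ ln(0.863635) = 0.073303.
1 − 2Q = 0.90909, giving −¼ ln(0.90909) = 0.023828.
d = 0.073303 + 0.023828 = 0.097131.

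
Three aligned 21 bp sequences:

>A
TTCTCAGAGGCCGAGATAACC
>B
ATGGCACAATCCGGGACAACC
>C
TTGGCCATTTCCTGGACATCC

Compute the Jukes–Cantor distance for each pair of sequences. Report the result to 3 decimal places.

A–B: 8/21 sites differ → p ≈ 0.380952, d = −0.75 ln(1 − 0.507936) = 0.531860 ≈ 0.532.
A–C: 11/21 sites differ → p ≈ 0.52381, d = −0.75 ln(1 − 0.698413) = 0.899023 ≈ 0.899.
B–C: 7/21 sites differ → p ≈ 0.333333, d = −0.75 ln(1 − 0.444444) = 0.440839 ≈ 0.441.

d(A,B) = 0.532, d(A,C) = 0.899, d(B,C) = 0.441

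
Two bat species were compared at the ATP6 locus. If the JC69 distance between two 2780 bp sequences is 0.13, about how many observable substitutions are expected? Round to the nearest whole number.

Invert JC69: p = (3/4)(1 − e^(−4d/3)) = 0.75 × (1 − e^(-0.173333)) = 0.75 × (1 − 0.840858) = 0.119357.
Expected differing sites = pL ≈ 0.119357 × 2780 = 331.81246 ≈ 332.

332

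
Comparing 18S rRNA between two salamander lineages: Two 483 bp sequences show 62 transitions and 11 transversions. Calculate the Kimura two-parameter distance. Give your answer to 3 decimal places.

0.176

P = 62/483 ≈ 0.128364 and Q = 11/483 ≈ 0.022774.
Under the Kimura two-parameter model, d = −½ ln(1 − 2P − Q) − ¼ ln(1 − 2Q).
1 − 2P − Q = 0.720498, giving −½ ln(0.720498) = 0.163906.
1 − 2Q = 0.954452, giving −¼ ln(0.954452) = 0.011654.
d = 0.163906 + 0.011654 = 0.175560.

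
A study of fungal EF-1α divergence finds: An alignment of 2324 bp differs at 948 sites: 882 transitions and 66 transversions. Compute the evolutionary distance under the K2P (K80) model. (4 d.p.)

P = 882/2324 ≈ 0.379518 and Q = 66/2324 ≈ 0.028399.
Under the Kimura two-parameter model, d = −½ ln(1 − 2P − Q) − ¼ ln(1 − 2Q).
1 − 2P − Q = 0.212565, giving −½ ln(0.212565) = 0.774254.
1 − 2Q = 0.943202, giving −¼ ln(0.943202) = 0.014619.
d = 0.774254 + 0.014619 = 0.788873.

0.7889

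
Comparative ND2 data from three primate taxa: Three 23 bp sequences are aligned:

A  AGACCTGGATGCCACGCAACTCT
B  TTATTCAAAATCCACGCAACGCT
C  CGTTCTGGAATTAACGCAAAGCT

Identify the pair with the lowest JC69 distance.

A–B: 10/23 differ, p = 0.435, d = 0.650.
A–C: 9/23 differ, p = 0.391, d = 0.553.
B–C: 10/23 differ, p = 0.435, d = 0.650.
The smallest distance is between A and C.

A and C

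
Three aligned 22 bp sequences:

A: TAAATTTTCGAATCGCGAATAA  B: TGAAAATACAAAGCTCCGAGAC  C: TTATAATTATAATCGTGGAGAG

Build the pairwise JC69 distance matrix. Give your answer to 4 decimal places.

d(A,B) = 0.8240, d(A,C) = 0.6987, d(B,C) = 0.6987

A–B: 11/22 sites differ → p = 0.5, d = −0.75 ln(1 − 0.666667) = 0.823960 ≈ 0.8240.
A–C: 10/22 sites differ → p ≈ 0.454545, d = −0.75 ln(1 − 0.60606) = 0.698667 ≈ 0.6987.
B–C: 10/22 sites differ → p ≈ 0.454545, d = −0.75 ln(1 − 0.60606) = 0.698667 ≈ 0.6987.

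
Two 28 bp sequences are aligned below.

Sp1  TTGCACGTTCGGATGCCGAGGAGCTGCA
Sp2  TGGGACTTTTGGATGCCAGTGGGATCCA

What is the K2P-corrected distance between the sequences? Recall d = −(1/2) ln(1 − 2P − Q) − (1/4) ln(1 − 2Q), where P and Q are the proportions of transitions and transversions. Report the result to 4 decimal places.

0.4865

Of 28 sites, 4 differences are transitions and 6 are transversions, so P = 4/28 ≈ 0.142857 and Q = 6/28 ≈ 0.214286.
Under the Kimura two-parameter model, d = −½ ln(1 − 2P − Q) − ¼ ln(1 − 2Q).
1 − 2P − Q = 0.5, giving −½ ln(0.5) = 0.346574.
1 − 2Q = 0.571428, giving −¼ ln(0.571428) = 0.139904.
d = 0.346574 + 0.139904 = 0.486478.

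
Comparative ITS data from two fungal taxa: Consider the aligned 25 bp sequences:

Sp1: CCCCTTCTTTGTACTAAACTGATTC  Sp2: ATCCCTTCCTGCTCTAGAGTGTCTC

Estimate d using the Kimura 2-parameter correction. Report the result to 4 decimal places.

0.9011

Of 25 sites, 8 differences are transitions and 4 are transversions, so P = 8/25 = 0.32 and Q = 4/25 = 0.16.
Under the Kimura two-parameter model, d = −½ ln(1 − 2P − Q) − ¼ ln(1 − 2Q).
1 − 2P − Q = 0.2, giving −½ ln(0.2) = 0.804719.
1 − 2Q = 0.68, giving −¼ ln(0.68) = 0.096416.
d = 0.804719 + 0.096416 = 0.901135.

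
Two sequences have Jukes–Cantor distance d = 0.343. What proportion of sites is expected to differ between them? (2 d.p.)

0.28

p = (3/4)(1 − e^(−4d/3)) = 0.75 × (1 − e^(-0.457333)) = 0.75 × (1 − 0.632970) = 0.275273.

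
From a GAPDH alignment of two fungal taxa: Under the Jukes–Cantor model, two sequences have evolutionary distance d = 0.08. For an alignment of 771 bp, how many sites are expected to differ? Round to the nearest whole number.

Invert JC69: p = (3/4)(1 − e^(−4d/3)) = 0.75 × (1 − e^(-0.106667)) = 0.75 × (1 − 0.898825) = 0.075881.
Expected differing sites = pL ≈ 0.075881 × 771 = 58.504251 ≈ 59.

59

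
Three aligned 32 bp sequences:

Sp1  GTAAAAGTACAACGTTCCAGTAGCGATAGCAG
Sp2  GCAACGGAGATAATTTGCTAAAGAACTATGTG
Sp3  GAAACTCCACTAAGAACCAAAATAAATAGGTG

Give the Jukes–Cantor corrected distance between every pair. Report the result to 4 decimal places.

Sp1–Sp2: 19/32 sites differ → p = 0.59375, d = −0.75 ln(1 − 0.791667) = 1.176463 ≈ 1.1765.
Sp1–Sp3: 16/32 sites differ → p = 0.5, d = −0.75 ln(1 − 0.666667) = 0.823960 ≈ 0.8240.
Sp2–Sp3: 14/32 sites differ → p = 0.4375, d = −0.75 ln(1 − 0.583333) = 0.656601 ≈ 0.6566.

d(Sp1,Sp2) = 1.1765, d(Sp1,Sp3) = 0.8240, d(Sp2,Sp3) = 0.6566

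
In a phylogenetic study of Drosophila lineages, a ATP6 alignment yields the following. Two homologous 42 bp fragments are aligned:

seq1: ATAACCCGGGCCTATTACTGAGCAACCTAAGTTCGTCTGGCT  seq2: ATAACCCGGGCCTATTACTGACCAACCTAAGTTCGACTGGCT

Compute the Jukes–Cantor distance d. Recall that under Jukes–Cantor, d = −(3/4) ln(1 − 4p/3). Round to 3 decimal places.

The sequences differ at 2 of 42 sites (22, 36), so p = 2/42 ≈ 0.047619.
d = −(3/4) ln(1 − 4p/3) = −0.75 ln(1 − 0.063492) = −0.75 ln(0.936508)
  = −0.75 × (-0.065597) = 0.049198 substitutions/site.

0.049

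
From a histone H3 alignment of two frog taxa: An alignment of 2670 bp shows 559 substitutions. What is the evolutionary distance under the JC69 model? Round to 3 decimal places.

p = 559/2670 ≈ 0.209363.
d = −(3/4) ln(1 − 4p/3) = −0.75 ln(1 − 0.279151) = −0.75 ln(0.720849)
  = −0.75 × (-0.327326) = 0.245495 substitutions/site.

0.245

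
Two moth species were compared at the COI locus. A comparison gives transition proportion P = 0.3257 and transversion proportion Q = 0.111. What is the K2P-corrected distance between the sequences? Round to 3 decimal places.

Under the Kimura two-parameter model, d = −½ ln(1 − 2P − Q) − ¼ ln(1 − 2Q).
1 − 2P − Q = 0.2376, giving −½ ln(0.2376) = 0.718583.
1 − 2Q = 0.778, giving −¼ ln(0.778) = 0.062757.
d = 0.718583 + 0.062757 = 0.781340.

0.781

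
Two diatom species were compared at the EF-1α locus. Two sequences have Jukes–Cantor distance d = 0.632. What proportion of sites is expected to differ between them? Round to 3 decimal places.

0.427

p = (3/4)(1 − e^(−4d/3)) = 0.75 × (1 − e^(-0.842667)) = 0.75 × (1 − 0.430561) = 0.427079.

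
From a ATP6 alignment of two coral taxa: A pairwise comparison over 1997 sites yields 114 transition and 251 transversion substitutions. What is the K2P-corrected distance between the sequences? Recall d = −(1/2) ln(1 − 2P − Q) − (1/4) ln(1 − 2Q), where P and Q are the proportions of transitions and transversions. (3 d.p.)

P = 114/1997 ≈ 0.057086 and Q = 251/1997 ≈ 0.125689.
Under the Kimura two-parameter model, d = −½ ln(1 − 2P − Q) − ¼ ln(1 − 2Q).
1 − 2P − Q = 0.760139, giving −½ ln(0.760139) = 0.137127.
1 − 2Q = 0.748622, giving −¼ ln(0.748622) = 0.072380.
d = 0.137127 + 0.072380 = 0.209507.

0.210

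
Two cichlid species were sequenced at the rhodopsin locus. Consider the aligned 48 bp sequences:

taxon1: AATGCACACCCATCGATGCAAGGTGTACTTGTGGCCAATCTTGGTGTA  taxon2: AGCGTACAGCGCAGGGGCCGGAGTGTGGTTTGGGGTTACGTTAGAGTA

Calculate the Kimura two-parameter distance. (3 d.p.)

0.912

Of 48 sites, 11 differences are transitions and 14 are transversions, so P = 11/48 ≈ 0.229167 and Q = 14/48 ≈ 0.291667.
Under the Kimura two-parameter model, d = −½ ln(1 − 2P − Q) − ¼ ln(1 − 2Q).
1 − 2P − Q = 0.249999, giving −½ ln(0.249999) = 0.693149.
1 − 2Q = 0.416666, giving −¼ ln(0.416666) = 0.218868.
d = 0.693149 + 0.218868 = 0.912017.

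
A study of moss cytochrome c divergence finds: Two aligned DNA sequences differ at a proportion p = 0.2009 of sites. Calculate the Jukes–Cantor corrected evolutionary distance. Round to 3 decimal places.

d = −(3/4) ln(1 − 4p/3) = −0.75 ln(1 − 0.267867) = −0.75 ln(0.732133)
  = −0.75 × (-0.311793) = 0.233845 substitutions/site.

0.234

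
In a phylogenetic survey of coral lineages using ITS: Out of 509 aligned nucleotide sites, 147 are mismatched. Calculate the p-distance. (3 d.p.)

p = 147/509 = 0.288801… ≈ 0.289 (to 3 d.p.).

0.289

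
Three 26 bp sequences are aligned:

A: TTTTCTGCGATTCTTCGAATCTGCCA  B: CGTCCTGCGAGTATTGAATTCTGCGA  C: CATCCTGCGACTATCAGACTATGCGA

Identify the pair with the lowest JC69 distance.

A–B: 9/26 differ, p = 0.346, d = 0.464.
A–C: 10/26 differ, p = 0.385, d = 0.539.
B–C: 7/26 differ, p = 0.269, d = 0.334.
The smallest distance is between B and C.

B and C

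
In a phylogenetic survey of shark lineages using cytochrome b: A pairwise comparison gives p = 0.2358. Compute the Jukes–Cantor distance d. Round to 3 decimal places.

d = −(3/4) ln(1 − 4p/3) = −0.75 ln(1 − 0.3144) = −0.75 ln(0.6856)
  = −0.75 × (-0.377461) = 0.283096 substitutions/site.

0.283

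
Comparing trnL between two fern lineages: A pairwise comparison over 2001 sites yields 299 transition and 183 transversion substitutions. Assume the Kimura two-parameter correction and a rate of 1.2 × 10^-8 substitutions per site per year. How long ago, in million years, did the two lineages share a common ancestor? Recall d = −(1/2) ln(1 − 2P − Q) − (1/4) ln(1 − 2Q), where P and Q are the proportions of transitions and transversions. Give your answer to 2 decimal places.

P = 299/2001 ≈ 0.149425 and Q = 183/2001 ≈ 0.091454.
Under the Kimura two-parameter model, d = −½ ln(1 − 2P − Q) − ¼ ln(1 − 2Q).
1 − 2P − Q = 0.609696, giving −½ ln(0.609696) = 0.247397.
1 − 2Q = 0.817092, giving −¼ ln(0.817092) = 0.050501.
d = 0.247397 + 0.050501 = 0.297898.
Under a molecular clock d = 2μt, so t = d/(2μ) = 0.297898 / (2 × 1.2 × 10^-8) = 12.41 million years.

12.41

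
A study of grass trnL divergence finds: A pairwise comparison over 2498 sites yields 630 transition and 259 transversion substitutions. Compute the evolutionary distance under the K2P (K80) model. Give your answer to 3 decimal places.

P = 630/2498 ≈ 0.252202 and Q = 259/2498 ≈ 0.103683.
Under the Kimura two-parameter model, d = −½ ln(1 − 2P − Q) − ¼ ln(1 − 2Q).
1 − 2P − Q = 0.391913, giving −½ ln(0.391913) = 0.468358.
1 − 2Q = 0.792634, giving −¼ ln(0.792634) = 0.058098.
d = 0.468358 + 0.058098 = 0.526456.

0.526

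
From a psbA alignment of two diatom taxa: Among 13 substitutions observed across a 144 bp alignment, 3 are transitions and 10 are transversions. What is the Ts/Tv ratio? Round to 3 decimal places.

R = 3/10 = 0.300.

0.300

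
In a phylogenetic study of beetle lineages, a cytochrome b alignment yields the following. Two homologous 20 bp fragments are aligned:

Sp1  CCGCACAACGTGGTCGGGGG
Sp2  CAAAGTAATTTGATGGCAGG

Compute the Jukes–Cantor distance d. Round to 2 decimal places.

The sequences differ at 11 of 20 sites, so p = 11/20 = 0.55.
d = −(3/4) ln(1 − 4p/3) = −0.75 ln(1 − 0.733333) = −0.75 ln(0.266667)
  = −0.75 × (-1.321755) = 0.991316 substitutions/site.

0.99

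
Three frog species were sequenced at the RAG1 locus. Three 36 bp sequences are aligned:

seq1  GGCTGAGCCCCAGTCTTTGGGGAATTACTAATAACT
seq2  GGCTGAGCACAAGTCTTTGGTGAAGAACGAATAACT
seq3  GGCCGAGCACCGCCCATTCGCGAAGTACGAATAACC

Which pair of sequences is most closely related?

seq1 and seq2

seq1–seq2: 6/36 differ, p = 0.167, d = 0.188.
seq1–seq3: 11/36 differ, p = 0.306, d = 0.392.
seq2–seq3: 10/36 differ, p = 0.278, d = 0.347.
The smallest distance is between seq1 and seq2.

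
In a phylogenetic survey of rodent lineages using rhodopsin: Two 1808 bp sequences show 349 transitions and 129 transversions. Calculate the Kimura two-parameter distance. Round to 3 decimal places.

0.344

P = 349/1808 ≈ 0.193031 and Q = 129/1808 ≈ 0.07135.
Under the Kimura two-parameter model, d = −½ ln(1 − 2P − Q) − ¼ ln(1 − 2Q).
1 − 2P − Q = 0.542588, giving −½ ln(0.542588) = 0.305702.
1 − 2Q = 0.8573, giving −¼ ln(0.8573) = 0.038492.
d = 0.305702 + 0.038492 = 0.344194.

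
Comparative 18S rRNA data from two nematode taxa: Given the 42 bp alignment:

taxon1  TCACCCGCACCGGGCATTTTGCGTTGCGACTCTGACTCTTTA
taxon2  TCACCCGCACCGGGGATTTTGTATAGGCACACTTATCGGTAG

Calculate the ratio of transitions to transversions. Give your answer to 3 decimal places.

0.556

Transitions are A↔G and C↔T; transversions are all other mismatches.
Transitions: 5. Transversions: 9.
R = 5/9 = 0.555555… ≈ 0.556 (to 3 d.p.).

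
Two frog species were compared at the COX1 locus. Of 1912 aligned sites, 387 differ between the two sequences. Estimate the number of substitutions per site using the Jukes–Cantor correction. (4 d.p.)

0.2359

p = 387/1912 ≈ 0.202406.
d = −(3/4) ln(1 − 4p/3) = −0.75 ln(1 − 0.269875) = −0.75 ln(0.730125)
  = −0.75 × (-0.314540) = 0.235905 substitutions/site.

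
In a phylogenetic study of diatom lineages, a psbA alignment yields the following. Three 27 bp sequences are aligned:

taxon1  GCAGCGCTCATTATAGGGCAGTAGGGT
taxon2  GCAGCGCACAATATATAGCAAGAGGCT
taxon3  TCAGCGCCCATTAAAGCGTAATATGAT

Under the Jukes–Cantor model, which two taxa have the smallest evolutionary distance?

taxon1 and taxon2

taxon1–taxon2: 7/27 differ, p = 0.259, d = 0.318.
taxon1–taxon3: 8/27 differ, p = 0.296, d = 0.377.
taxon2–taxon3: 10/27 differ, p = 0.370, d = 0.511.
The smallest distance is between taxon1 and taxon2.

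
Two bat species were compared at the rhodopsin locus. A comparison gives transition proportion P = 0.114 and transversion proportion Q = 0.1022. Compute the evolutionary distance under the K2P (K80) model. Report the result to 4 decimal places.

Under the Kimura two-parameter model, d = −½ ln(1 − 2P − Q) − ¼ ln(1 − 2Q).
1 − 2P − Q = 0.6698, giving −½ ln(0.6698) = 0.200388.
1 − 2Q = 0.7956, giving −¼ ln(0.7956) = 0.057165.
d = 0.200388 + 0.057165 = 0.257553.

0.2576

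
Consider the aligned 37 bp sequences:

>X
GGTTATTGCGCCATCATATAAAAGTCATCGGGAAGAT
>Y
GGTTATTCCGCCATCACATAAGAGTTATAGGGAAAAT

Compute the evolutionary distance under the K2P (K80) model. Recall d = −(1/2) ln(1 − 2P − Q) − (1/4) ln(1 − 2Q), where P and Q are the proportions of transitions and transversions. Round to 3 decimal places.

0.186

Of 37 sites, 4 differences are transitions and 2 are transversions, so P = 4/37 ≈ 0.108108 and Q = 2/37 ≈ 0.054054.
Under the Kimura two-parameter model, d = −½ ln(1 − 2P − Q) − ¼ ln(1 − 2Q).
1 − 2P − Q = 0.72973, giving −½ ln(0.72973) = 0.157540.
1 − 2Q = 0.891892, giving −¼ ln(0.891892) = 0.028603.
d = 0.157540 + 0.028603 = 0.186143.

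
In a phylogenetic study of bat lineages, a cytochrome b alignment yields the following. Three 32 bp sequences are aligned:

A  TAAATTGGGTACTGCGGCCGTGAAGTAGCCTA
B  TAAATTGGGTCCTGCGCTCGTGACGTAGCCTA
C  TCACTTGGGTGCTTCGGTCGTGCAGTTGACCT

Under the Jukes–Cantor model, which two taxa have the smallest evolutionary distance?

A and B

A–B: 4/32 differ, p = 0.125, d = 0.137.
A–C: 10/32 differ, p = 0.313, d = 0.404.
B–C: 11/32 differ, p = 0.344, d = 0.460.
The smallest distance is between A and B.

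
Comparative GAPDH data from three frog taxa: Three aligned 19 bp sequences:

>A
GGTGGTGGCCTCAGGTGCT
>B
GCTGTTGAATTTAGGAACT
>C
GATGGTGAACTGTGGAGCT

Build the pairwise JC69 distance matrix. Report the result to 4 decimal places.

d(A,B) = 0.6181, d(A,C) = 0.4099, d(B,C) = 0.4099

A–B: 8/19 sites differ → p ≈ 0.421053, d = −0.75 ln(1 − 0.561404) = 0.618132 ≈ 0.6181.
A–C: 6/19 sites differ → p ≈ 0.315789, d = −0.75 ln(1 − 0.421052) = 0.409907 ≈ 0.4099.
B–C: 6/19 sites differ → p ≈ 0.315789, d = −0.75 ln(1 − 0.421052) = 0.409907 ≈ 0.4099.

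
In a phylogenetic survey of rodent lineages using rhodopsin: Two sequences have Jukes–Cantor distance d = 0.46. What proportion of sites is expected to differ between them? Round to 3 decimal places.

p = (3/4)(1 − e^(−4d/3)) = 0.75 × (1 − e^(-0.613333)) = 0.75 × (1 − 0.541543) = 0.343843.

0.344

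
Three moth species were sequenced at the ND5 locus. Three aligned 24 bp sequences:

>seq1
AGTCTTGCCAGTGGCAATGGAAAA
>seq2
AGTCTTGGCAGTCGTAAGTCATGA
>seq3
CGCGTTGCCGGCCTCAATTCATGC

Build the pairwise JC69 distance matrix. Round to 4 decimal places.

d(seq1,seq2) = 0.4408, d(seq1,seq3) = 0.8240, d(seq2,seq3) = 0.6082

seq1–seq2: 8/24 sites differ → p ≈ 0.333333, d = −0.75 ln(1 − 0.444444) = 0.440839 ≈ 0.4408.
seq1–seq3: 12/24 sites differ → p = 0.5, d = −0.75 ln(1 − 0.666667) = 0.823960 ≈ 0.8240.
seq2–seq3: 10/24 sites differ → p ≈ 0.416667, d = −0.75 ln(1 − 0.555556) = 0.608198 ≈ 0.6082.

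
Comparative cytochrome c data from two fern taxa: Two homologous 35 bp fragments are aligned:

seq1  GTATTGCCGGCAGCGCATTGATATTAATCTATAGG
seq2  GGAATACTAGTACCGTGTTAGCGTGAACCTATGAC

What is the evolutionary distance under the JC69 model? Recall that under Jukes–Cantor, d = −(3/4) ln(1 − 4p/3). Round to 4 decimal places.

0.8681

The sequences differ at 18 of 35 sites, so p = 18/35 ≈ 0.514286.
d = −(3/4) ln(1 − 4p/3) = −0.75 ln(1 − 0.685715) = −0.75 ln(0.314285)
  = −0.75 × (-1.157455) = 0.868091 substitutions/site.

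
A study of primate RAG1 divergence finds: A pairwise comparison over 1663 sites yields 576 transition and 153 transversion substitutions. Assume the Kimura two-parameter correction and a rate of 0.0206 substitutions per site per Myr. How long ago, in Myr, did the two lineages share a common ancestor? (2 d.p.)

P = 576/1663 ≈ 0.346362 and Q = 153/1663 ≈ 0.092002.
Under the Kimura two-parameter model, d = −½ ln(1 − 2P − Q) − ¼ ln(1 − 2Q).
1 − 2P − Q = 0.215274, giving −½ ln(0.215274) = 0.767922.
1 − 2Q = 0.815996, giving −¼ ln(0.815996) = 0.050836.
d = 0.767922 + 0.050836 = 0.818758.
Under a molecular clock d = 2μt, so t = d/(2μ) = 0.818758 / (2 × 0.0206) = 19.87 Myr.

19.87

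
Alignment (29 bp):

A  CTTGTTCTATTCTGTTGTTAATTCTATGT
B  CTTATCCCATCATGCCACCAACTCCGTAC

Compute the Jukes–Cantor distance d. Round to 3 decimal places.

The sequences differ at 15 of 29 sites, so p = 15/29 ≈ 0.517241.
d = −(3/4) ln(1 − 4p/3) = −0.75 ln(1 − 0.689655) = −0.75 ln(0.310345)
  = −0.75 × (-1.170071) = 0.877553 substitutions/site.

0.878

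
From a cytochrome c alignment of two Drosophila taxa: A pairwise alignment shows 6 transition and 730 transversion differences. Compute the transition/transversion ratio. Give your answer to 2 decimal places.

0.01

R = 6/730 = 0.008219… ≈ 0.01 (to 2 d.p.).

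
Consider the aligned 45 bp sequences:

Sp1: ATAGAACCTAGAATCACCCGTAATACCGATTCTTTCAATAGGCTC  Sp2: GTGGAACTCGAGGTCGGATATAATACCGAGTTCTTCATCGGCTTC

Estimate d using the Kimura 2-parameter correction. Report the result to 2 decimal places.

Of 45 sites, 16 differences are transitions and 5 are transversions, so P = 16/45 ≈ 0.355556 and Q = 5/45 ≈ 0.111111.
Under the Kimura two-parameter model, d = −½ ln(1 − 2P − Q) − ¼ ln(1 − 2Q).
1 − 2P − Q = 0.177777, giving −½ ln(0.177777) = 0.863613.
1 − 2Q = 0.777778, giving −¼ ln(0.777778) = 0.062829.
d = 0.863613 + 0.062829 = 0.926442.

0.93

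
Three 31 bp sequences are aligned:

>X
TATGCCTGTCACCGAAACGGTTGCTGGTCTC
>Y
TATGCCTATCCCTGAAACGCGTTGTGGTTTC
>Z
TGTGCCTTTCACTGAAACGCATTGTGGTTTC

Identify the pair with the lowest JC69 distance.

Y and Z

X–Y: 8/31 differ, p = 0.258, d = 0.316.
X–Z: 8/31 differ, p = 0.258, d = 0.316.
Y–Z: 4/31 differ, p = 0.129, d = 0.142.
The smallest distance is between Y and Z.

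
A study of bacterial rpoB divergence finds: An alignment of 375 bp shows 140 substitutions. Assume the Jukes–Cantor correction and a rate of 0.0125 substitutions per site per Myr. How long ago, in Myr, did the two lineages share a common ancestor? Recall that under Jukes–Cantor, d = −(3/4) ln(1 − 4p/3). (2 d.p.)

20.66

p = 140/375 ≈ 0.373333.
d = −(3/4) ln(1 − 4p/3) = −0.75 ln(1 − 0.497777) = −0.75 ln(0.502223)
  = −0.75 × (-0.688711) = 0.516533 substitutions/site.
Under a molecular clock d = 2μt, so t = d/(2μ) = 0.516533 / (2 × 0.0125) = 20.66 Myr.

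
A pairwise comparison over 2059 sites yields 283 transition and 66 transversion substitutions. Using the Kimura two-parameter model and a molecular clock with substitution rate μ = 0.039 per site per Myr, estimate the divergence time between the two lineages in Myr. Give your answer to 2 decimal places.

2.56

P = 283/2059 ≈ 0.137445 and Q = 66/2059 ≈ 0.032054.
Under the Kimura two-parameter model, d = −½ ln(1 − 2P − Q) − ¼ ln(1 − 2Q).
1 − 2P − Q = 0.693056, giving −½ ln(0.693056) = 0.183322.
1 − 2Q = 0.935892, giving −¼ ln(0.935892) = 0.016564.
d = 0.183322 + 0.016564 = 0.199886.
Under a molecular clock d = 2μt, so t = d/(2μ) = 0.199886 / (2 × 0.039) = 2.56 Myr.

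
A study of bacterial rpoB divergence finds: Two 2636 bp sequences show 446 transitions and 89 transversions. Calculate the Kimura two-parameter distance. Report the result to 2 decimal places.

0.25

P = 446/2636 ≈ 0.169196 and Q = 89/2636 ≈ 0.033763.
Under the Kimura two-parameter model, d = −½ ln(1 − 2P − Q) − ¼ ln(1 − 2Q).
1 − 2P − Q = 0.627845, giving −½ ln(0.627845) = 0.232731.
1 − 2Q = 0.932474, giving −¼ ln(0.932474) = 0.017479.
d = 0.232731 + 0.017479 = 0.250210.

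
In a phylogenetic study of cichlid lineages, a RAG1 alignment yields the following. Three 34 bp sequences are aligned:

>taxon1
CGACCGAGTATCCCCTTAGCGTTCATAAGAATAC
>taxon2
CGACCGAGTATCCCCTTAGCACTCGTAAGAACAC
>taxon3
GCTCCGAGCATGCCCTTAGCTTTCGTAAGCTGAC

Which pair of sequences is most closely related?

taxon1–taxon2: 4/34 differ, p = 0.118, d = 0.128.
taxon1–taxon3: 10/34 differ, p = 0.294, d = 0.373.
taxon2–taxon3: 10/34 differ, p = 0.294, d = 0.373.
The smallest distance is between taxon1 and taxon2.

taxon1 and taxon2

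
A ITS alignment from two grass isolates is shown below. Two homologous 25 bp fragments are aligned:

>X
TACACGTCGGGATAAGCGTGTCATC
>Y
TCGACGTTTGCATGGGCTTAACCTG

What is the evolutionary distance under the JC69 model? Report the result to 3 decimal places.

0.766

The sequences differ at 12 of 25 sites, so p = 12/25 = 0.48.
d = −(3/4) ln(1 − 4p/3) = −0.75 ln(1 − 0.64) = −0.75 ln(0.36)
  = −0.75 × (-1.021651) = 0.766238 substitutions/site.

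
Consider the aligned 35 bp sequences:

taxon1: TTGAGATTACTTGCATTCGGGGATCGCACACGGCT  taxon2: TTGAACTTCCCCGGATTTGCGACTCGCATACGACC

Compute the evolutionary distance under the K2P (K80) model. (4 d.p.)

0.5423

Of 35 sites, 8 differences are transitions and 5 are transversions, so P = 8/35 ≈ 0.228571 and Q = 5/35 ≈ 0.142857.
Under the Kimura two-parameter model, d = −½ ln(1 − 2P − Q) − ¼ ln(1 − 2Q).
1 − 2P − Q = 0.400001, giving −½ ln(0.400001) = 0.458144.
1 − 2Q = 0.714286, giving −¼ ln(0.714286) = 0.084118.
d = 0.458144 + 0.084118 = 0.542262.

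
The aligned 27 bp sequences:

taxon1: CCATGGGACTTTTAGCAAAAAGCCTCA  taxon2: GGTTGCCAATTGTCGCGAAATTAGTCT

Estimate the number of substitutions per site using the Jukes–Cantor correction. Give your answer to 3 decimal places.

0.882

The sequences differ at 14 of 27 sites, so p = 14/27 ≈ 0.518519.
d = −(3/4) ln(1 − 4p/3) = −0.75 ln(1 − 0.691359) = −0.75 ln(0.308641)
  = −0.75 × (-1.175576) = 0.881682 substitutions/site.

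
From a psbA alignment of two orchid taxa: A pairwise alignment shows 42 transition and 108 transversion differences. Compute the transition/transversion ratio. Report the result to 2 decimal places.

0.39

R = 42/108 = 0.388888… ≈ 0.39 (to 2 d.p.).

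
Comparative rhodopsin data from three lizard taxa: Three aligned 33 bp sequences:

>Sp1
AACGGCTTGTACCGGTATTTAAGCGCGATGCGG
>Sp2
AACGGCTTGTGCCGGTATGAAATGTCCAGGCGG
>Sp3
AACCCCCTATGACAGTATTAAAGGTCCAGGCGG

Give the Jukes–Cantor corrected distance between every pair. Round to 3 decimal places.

d(Sp1,Sp2) = 0.293, d(Sp1,Sp3) = 0.497, d(Sp2,Sp3) = 0.293

Sp1–Sp2: 8/33 sites differ → p ≈ 0.242424, d = −0.75 ln(1 − 0.323232) = 0.292820 ≈ 0.293.
Sp1–Sp3: 12/33 sites differ → p ≈ 0.363636, d = −0.75 ln(1 − 0.484848) = 0.497470 ≈ 0.497.
Sp2–Sp3: 8/33 sites differ → p ≈ 0.242424, d = −0.75 ln(1 − 0.323232) = 0.292820 ≈ 0.293.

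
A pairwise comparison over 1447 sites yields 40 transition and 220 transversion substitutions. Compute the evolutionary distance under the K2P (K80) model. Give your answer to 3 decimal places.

0.207

P = 40/1447 ≈ 0.027643 and Q = 220/1447 ≈ 0.152039.
Under the Kimura two-parameter model, d = −½ ln(1 − 2P − Q) − ¼ ln(1 − 2Q).
1 − 2P − Q = 0.792675, giving −½ ln(0.792675) = 0.116171.
1 − 2Q = 0.695922, giving −¼ ln(0.695922) = 0.090629.
d = 0.116171 + 0.090629 = 0.206800.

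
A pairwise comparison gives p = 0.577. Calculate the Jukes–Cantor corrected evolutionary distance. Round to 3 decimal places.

d = −(3/4) ln(1 − 4p/3) = −0.75 ln(1 − 0.769333) = −0.75 ln(0.230667)
  = −0.75 × (-1.466780) = 1.100085 substitutions/site.

1.100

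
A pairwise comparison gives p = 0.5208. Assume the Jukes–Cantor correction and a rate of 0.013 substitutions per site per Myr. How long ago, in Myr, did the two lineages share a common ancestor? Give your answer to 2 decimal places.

d = −(3/4) ln(1 − 4p/3) = −0.75 ln(1 − 0.6944) = −0.75 ln(0.3056)
  = −0.75 × (-1.185478) = 0.889109 substitutions/site.
Under a molecular clock d = 2μt, so t = d/(2μ) = 0.889109 / (2 × 0.013) = 34.20 Myr.

34.20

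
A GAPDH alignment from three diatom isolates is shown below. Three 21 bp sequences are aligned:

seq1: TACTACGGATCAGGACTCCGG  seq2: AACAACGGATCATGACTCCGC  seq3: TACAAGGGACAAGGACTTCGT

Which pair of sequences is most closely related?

seq1 and seq2

seq1–seq2: 4/21 differ, p = 0.190, d = 0.220.
seq1–seq3: 6/21 differ, p = 0.286, d = 0.360.
seq2–seq3: 7/21 differ, p = 0.333, d = 0.441.
The smallest distance is between seq1 and seq2.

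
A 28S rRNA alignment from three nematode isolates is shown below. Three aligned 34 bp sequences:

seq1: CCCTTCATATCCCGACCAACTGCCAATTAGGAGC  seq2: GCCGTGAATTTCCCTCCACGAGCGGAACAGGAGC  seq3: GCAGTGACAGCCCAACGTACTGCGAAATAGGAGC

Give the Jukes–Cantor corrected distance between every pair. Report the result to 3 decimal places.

seq1–seq2: 15/34 sites differ → p ≈ 0.441176, d = −0.75 ln(1 − 0.588235) = 0.665477 ≈ 0.665.
seq1–seq3: 11/34 sites differ → p ≈ 0.323529, d = −0.75 ln(1 − 0.431372) = 0.423397 ≈ 0.423.
seq2–seq3: 14/34 sites differ → p ≈ 0.411765, d = −0.75 ln(1 − 0.54902) = 0.597249 ≈ 0.597.

d(seq1,seq2) = 0.665, d(seq1,seq3) = 0.423, d(seq2,seq3) = 0.597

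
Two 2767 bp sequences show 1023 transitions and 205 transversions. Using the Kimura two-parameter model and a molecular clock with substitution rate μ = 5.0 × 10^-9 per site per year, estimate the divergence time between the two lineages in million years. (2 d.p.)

87.98

P = 1023/2767 ≈ 0.369714 and Q = 205/2767 ≈ 0.074087.
Under the Kimura two-parameter model, d = −½ ln(1 − 2P − Q) − ¼ ln(1 − 2Q).
1 − 2P − Q = 0.186485, giving −½ ln(0.186485) = 0.839702.
1 − 2Q = 0.851826, giving −¼ ln(0.851826) = 0.040093.
d = 0.839702 + 0.040093 = 0.879795.
Under a molecular clock d = 2μt, so t = d/(2μ) = 0.879795 / (2 × 5.0 × 10^-9) = 87.98 million years.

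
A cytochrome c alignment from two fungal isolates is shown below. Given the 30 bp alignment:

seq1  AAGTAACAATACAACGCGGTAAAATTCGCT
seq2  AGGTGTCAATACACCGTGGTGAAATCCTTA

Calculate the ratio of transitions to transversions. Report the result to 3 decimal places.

1.500

Transitions are A↔G and C↔T; transversions are all other mismatches.
Transitions: 6. Transversions: 4.
R = 6/4 = 1.500.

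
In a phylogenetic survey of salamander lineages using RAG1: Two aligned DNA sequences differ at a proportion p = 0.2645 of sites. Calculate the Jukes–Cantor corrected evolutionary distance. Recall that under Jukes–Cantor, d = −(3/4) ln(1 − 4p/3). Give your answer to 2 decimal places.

0.33

d = −(3/4) ln(1 − 4p/3) = −0.75 ln(1 − 0.352667) = −0.75 ln(0.647333)
  = −0.75 × (-0.434894) = 0.326171 substitutions/site.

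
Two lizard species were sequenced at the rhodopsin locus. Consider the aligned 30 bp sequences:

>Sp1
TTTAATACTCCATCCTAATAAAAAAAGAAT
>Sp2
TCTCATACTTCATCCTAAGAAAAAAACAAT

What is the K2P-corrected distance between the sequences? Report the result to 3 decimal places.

0.189

Of 30 sites, 2 differences are transitions and 3 are transversions, so P = 2/30 ≈ 0.066667 and Q = 3/30 = 0.1.
Under the Kimura two-parameter model, d = −½ ln(1 − 2P − Q) − ¼ ln(1 − 2Q).
1 − 2P − Q = 0.766666, giving −½ ln(0.766666) = 0.132852.
1 − 2Q = 0.8, giving −¼ ln(0.8) = 0.055786.
d = 0.132852 + 0.055786 = 0.188638.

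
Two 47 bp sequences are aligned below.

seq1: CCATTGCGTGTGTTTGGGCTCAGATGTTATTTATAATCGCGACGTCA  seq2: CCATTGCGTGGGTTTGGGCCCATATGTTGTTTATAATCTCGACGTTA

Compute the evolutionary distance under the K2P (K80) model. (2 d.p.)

Of 47 sites, 3 differences are transitions and 3 are transversions, so P = 3/47 ≈ 0.06383 and Q = 3/47 ≈ 0.06383.
Under the Kimura two-parameter model, d = −½ ln(1 − 2P − Q) − ¼ ln(1 − 2Q).
1 − 2P − Q = 0.80851, giving −½ ln(0.80851) = 0.106281.
1 − 2Q = 0.87234, giving −¼ ln(0.87234) = 0.034144.
d = 0.106281 + 0.034144 = 0.140425.

0.14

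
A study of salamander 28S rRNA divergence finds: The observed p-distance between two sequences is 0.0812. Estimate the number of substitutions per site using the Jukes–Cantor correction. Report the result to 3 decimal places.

d = −(3/4) ln(1 − 4p/3) = −0.75 ln(1 − 0.108267) = −0.75 ln(0.891733)
  = −0.75 × (-0.114589) = 0.085942 substitutions/site.

0.086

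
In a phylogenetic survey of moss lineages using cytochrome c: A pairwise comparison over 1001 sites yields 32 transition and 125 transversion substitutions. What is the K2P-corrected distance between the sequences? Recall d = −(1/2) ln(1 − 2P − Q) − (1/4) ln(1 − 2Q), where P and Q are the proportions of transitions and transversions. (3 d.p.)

P = 32/1001 ≈ 0.031968 and Q = 125/1001 ≈ 0.124875.
Under the Kimura two-parameter model, d = −½ ln(1 − 2P − Q) − ¼ ln(1 − 2Q).
1 − 2P − Q = 0.811189, giving −½ ln(0.811189) = 0.104627.
1 − 2Q = 0.75025, giving −¼ ln(0.75025) = 0.071837.
d = 0.104627 + 0.071837 = 0.176464.

0.176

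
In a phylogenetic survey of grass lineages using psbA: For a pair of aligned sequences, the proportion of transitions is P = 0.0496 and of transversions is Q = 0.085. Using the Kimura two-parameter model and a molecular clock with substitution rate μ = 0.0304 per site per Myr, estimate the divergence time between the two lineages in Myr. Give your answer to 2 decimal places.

2.44

Under the Kimura two-parameter model, d = −½ ln(1 − 2P − Q) − ¼ ln(1 − 2Q).
1 − 2P − Q = 0.8158, giving −½ ln(0.8158) = 0.101793.
1 − 2Q = 0.83, giving −¼ ln(0.83) = 0.046582.
d = 0.101793 + 0.046582 = 0.148375.
Under a molecular clock d = 2μt, so t = d/(2μ) = 0.148375 / (2 × 0.0304) = 2.44 Myr.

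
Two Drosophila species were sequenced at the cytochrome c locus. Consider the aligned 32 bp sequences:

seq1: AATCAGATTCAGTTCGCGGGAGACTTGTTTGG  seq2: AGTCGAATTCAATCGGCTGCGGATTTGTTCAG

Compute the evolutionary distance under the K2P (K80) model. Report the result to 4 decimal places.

0.5858

Of 32 sites, 9 differences are transitions and 3 are transversions, so P = 9/32 = 0.28125 and Q = 3/32 = 0.09375.
Under the Kimura two-parameter model, d = −½ ln(1 − 2P − Q) − ¼ ln(1 − 2Q).
1 − 2P − Q = 0.34375, giving −½ ln(0.34375) = 0.533920.
1 − 2Q = 0.8125, giving −¼ ln(0.8125) = 0.051910.
d = 0.533920 + 0.051910 = 0.585830.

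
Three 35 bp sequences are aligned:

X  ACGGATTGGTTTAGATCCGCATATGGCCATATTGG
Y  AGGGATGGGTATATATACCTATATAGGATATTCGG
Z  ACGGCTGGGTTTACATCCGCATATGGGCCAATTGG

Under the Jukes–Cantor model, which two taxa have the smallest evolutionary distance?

X–Y: 14/35 differ, p = 0.400, d = 0.572.
X–Z: 6/35 differ, p = 0.171, d = 0.195.
Y–Z: 12/35 differ, p = 0.343, d = 0.458.
The smallest distance is between X and Z.

X and Z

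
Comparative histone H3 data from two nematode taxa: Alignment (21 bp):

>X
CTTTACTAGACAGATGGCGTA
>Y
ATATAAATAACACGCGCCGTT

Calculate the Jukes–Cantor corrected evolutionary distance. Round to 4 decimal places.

The sequences differ at 11 of 21 sites, so p = 11/21 ≈ 0.52381.
d = −(3/4) ln(1 − 4p/3) = −0.75 ln(1 − 0.698413) = −0.75 ln(0.301587)
  = −0.75 × (-1.198697) = 0.899023 substitutions/site.

0.8990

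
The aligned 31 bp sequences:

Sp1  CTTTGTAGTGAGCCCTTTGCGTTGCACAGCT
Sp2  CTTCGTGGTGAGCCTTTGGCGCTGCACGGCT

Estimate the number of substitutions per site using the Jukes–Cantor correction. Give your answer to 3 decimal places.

The sequences differ at 6 of 31 sites (4, 7, 15, 18, 22, 28), so p = 6/31 ≈ 0.193548.
d = −(3/4) ln(1 − 4p/3) = −0.75 ln(1 − 0.258064) = −0.75 ln(0.741936)
  = −0.75 × (-0.298492) = 0.223869 substitutions/site.

0.224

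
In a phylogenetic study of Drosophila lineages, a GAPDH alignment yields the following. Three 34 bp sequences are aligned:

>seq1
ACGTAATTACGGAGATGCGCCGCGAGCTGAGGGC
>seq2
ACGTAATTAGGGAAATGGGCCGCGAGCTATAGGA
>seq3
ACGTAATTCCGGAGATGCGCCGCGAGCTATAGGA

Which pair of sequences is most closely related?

seq1–seq2: 7/34 differ, p = 0.206, d = 0.241.
seq1–seq3: 5/34 differ, p = 0.147, d = 0.164.
seq2–seq3: 4/34 differ, p = 0.118, d = 0.128.
The smallest distance is between seq2 and seq3.

seq2 and seq3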